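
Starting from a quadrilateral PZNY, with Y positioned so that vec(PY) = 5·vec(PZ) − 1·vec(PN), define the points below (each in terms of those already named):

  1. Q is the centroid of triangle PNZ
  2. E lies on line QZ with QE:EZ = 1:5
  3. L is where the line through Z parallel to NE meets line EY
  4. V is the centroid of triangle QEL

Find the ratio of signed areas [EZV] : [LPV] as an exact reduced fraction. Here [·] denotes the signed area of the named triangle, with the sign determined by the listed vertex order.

Assign P = (0, 0), Z = (1, 0), N = (0, 1), Y = (5, -1) — the answer is frame-independent, so this choice is without loss of generality.
1. Q is the centroid of triangle PNZ ⇒ Q = (1/3, 1/3)
2. E lies on line QZ with QE:EZ = 1:5 ⇒ E = (4/9, 5/18)
3. L is where the line through Z parallel to NE meets line EY ⇒ L = (401/441, 65/441)
4. V is the centroid of triangle QEL ⇒ V = (248/441, 223/882)
2·[EZV] = 25/1323, 2·[LPV] = -389/2646
[EZV]:[LPV] = 25/1323:-389/2646 = -50/389

[EZV]:[LPV] = -50/389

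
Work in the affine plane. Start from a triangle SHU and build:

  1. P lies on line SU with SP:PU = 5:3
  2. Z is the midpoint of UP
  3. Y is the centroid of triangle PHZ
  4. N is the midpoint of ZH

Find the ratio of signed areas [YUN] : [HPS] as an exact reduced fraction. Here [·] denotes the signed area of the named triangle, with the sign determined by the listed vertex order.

Choose coordinates S = (0, 0), H = (1, 0), U = (0, 1).
1. P lies on line SU with SP:PU = 5:3 ⇒ P = (0, 5/8)
2. Z is the midpoint of UP ⇒ Z = (0, 13/16)
3. Y is the centroid of triangle PHZ ⇒ Y = (1/3, 23/48)
4. N is the midpoint of ZH ⇒ N = (1/2, 13/32)
2·[YUN] = -1/16, 2·[HPS] = 5/8
[YUN]:[HPS] = -1/16:5/8 = -1/10

[YUN]:[HPS] = -1/10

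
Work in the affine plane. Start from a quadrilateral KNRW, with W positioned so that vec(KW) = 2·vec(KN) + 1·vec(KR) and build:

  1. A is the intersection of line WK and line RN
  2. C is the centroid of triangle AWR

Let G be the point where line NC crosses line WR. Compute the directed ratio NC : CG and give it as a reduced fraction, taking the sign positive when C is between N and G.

Set K = (0, 0), N = (1, 0), R = (0, 1), W = (2, 1); any affine frame gives the same invariant.
1. A is the intersection of line WK and line RN ⇒ A = (2/3, 1/3)
2. C is the centroid of triangle AWR ⇒ C = (8/9, 7/9)
line NC meets WR at G = (6/7, 1)
C = N + t·(G−N) with t = 7/9, so NC:CG = 7/9:2/9

NC:CG = 7/2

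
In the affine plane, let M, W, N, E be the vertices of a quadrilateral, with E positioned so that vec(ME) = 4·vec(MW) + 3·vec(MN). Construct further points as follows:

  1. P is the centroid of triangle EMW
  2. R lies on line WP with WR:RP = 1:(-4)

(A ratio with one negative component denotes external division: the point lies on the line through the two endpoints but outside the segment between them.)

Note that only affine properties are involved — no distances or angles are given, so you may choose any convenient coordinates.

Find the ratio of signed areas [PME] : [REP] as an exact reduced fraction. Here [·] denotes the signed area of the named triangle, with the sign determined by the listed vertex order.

[PME]:[REP] = -3/4

Work in coordinates with M = (0, 0), W = (1, 0), N = (0, 1), E = (4, 3).
1. P is the centroid of triangle EMW ⇒ P = (5/3, 1)
2. R lies on line WP with WR:RP = 1:(-4) ⇒ R = (7/9, -1/3)
2·[PME] = -1, 2·[REP] = 4/3
[PME]:[REP] = -1:4/3 = -3/4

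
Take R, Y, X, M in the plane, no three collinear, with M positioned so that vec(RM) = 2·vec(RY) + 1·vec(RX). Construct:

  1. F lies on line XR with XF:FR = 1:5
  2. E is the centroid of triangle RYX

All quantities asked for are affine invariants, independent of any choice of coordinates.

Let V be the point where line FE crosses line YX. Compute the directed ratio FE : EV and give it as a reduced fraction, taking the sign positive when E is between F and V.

FE:EV = -1/2

Assign R = (0, 0), Y = (1, 0), X = (0, 1), M = (2, 1) — the answer is frame-independent, so this choice is without loss of generality.
1. F lies on line XR with XF:FR = 1:5 ⇒ F = (0, 5/6)
2. E is the centroid of triangle RYX ⇒ E = (1/3, 1/3)
line FE meets YX at V = (-1/3, 4/3)
E = F + t·(V−F) with t = -1, so FE:EV = -1:2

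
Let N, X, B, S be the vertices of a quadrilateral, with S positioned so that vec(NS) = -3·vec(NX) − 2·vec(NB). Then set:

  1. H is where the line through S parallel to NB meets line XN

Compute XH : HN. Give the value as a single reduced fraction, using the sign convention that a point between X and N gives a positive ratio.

Choose coordinates N = (0, 0), X = (1, 0), B = (0, 1), S = (-3, -2).
1. H is where the line through S parallel to NB meets line XN ⇒ H = (-3, 0)
H = X + t·(N−X) with t = 4, so XH:HN = t:(1−t) = 4:-3

XH:HN = -4/3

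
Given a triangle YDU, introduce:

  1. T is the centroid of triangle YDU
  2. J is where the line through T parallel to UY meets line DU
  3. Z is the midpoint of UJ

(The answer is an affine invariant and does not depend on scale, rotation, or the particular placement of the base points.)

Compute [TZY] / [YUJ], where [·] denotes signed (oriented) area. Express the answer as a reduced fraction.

Choose coordinates Y = (0, 0), D = (1, 0), U = (0, 1).
1. T is the centroid of triangle YDU ⇒ T = (1/3, 1/3)
2. J is where the line through T parallel to UY meets line DU ⇒ J = (1/3, 2/3)
3. Z is the midpoint of UJ ⇒ Z = (1/6, 5/6)
2·[TZY] = 2/9, 2·[YUJ] = -1/3
[TZY]:[YUJ] = 2/9:-1/3 = -2/3

[TZY]:[YUJ] = -2/3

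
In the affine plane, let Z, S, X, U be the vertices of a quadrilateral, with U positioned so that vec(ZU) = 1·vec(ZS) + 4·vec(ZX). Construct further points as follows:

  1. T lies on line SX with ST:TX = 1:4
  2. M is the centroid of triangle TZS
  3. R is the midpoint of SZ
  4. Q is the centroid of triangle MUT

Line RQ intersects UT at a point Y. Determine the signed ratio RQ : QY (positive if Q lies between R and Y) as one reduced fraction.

Assign Z = (0, 0), S = (1, 0), X = (0, 1), U = (1, 4) — the answer is frame-independent, so this choice is without loss of generality.
1. T lies on line SX with ST:TX = 1:4 ⇒ T = (4/5, 1/5)
2. M is the centroid of triangle TZS ⇒ M = (3/5, 1/15)
3. R is the midpoint of SZ ⇒ R = (1/2, 0)
4. Q is the centroid of triangle MUT ⇒ Q = (4/5, 64/45)
line RQ meets UT at Y = (31/35, 64/35)
Q = R + t·(Y−R) with t = 7/9, so RQ:QY = 7/9:2/9

RQ:QY = 7/2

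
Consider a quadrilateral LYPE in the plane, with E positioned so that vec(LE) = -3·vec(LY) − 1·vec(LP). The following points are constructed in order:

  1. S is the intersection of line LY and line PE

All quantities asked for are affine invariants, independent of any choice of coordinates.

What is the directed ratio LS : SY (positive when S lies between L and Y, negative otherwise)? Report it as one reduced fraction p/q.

Assign L = (0, 0), Y = (1, 0), P = (0, 1), E = (-3, -1) — the answer is frame-independent, so this choice is without loss of generality.
1. S is the intersection of line LY and line PE ⇒ S = (-3/2, 0)
S = L + t·(Y−L) with t = -3/2, so LS:SY = t:(1−t) = -3/2:5/2

LS:SY = -3/5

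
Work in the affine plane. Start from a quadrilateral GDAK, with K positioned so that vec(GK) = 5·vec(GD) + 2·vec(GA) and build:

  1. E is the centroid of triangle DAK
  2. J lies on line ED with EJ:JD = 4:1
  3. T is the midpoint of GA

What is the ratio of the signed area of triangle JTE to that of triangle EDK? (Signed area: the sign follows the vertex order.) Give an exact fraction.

[JTE]:[EDK] = -3/5

Assign G = (0, 0), D = (1, 0), A = (0, 1), K = (5, 2) — the answer is frame-independent, so this choice is without loss of generality.
1. E is the centroid of triangle DAK ⇒ E = (2, 1)
2. J lies on line ED with EJ:JD = 4:1 ⇒ J = (6/5, 1/5)
3. T is the midpoint of GA ⇒ T = (0, 1/2)
2·[JTE] = -6/5, 2·[EDK] = 2
[JTE]:[EDK] = -6/5:2 = -3/5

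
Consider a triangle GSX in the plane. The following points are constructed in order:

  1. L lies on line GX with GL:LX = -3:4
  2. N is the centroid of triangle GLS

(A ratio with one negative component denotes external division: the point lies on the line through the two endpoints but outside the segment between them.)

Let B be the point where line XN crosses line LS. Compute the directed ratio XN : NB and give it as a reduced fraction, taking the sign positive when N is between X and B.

XN:NB = 3

Choose coordinates G = (0, 0), S = (1, 0), X = (0, 1).
1. L lies on line GX with GL:LX = -3:4 ⇒ L = (0, -3)
2. N is the centroid of triangle GLS ⇒ N = (1/3, -1)
line XN meets LS at B = (4/9, -5/3)
N = X + t·(B−X) with t = 3/4, so XN:NB = 3/4:1/4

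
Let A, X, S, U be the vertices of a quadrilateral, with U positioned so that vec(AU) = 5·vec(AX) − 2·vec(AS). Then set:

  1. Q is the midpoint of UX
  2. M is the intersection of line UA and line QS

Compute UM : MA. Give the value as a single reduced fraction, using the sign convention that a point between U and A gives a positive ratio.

Set A = (0, 0), X = (1, 0), S = (0, 1), U = (5, -2); any affine frame gives the same invariant.
1. Q is the midpoint of UX ⇒ Q = (3, -1)
2. M is the intersection of line UA and line QS ⇒ M = (15/4, -3/2)
M = U + t·(A−U) with t = 1/4, so UM:MA = t:(1−t) = 1/4:3/4

UM:MA = 1/3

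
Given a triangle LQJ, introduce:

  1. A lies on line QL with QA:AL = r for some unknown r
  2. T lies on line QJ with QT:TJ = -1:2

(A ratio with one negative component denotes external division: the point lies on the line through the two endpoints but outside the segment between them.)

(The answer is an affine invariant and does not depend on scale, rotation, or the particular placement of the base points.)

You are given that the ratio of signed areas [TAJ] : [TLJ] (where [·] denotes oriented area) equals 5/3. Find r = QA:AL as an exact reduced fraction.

r = -5/2

Choose coordinates L = (0, 0), Q = (1, 0), J = (0, 1).
1. With QA:AL = r, write λ = r/(r+1) so A = Q + λ·(L−Q); A is affine-linear in λ
2. T lies on line QJ with QT:TJ = -1:2 ⇒ T = (2, -1)
Every point depending on A is an affine combination of A and λ-independent points, so each such coordinate is linear in λ; the λ² term in each signed area is a multiple of (L−Q)×(L−Q) = 0, so 2·[TAJ] and 2·[TLJ] are each linear in λ. Evaluating at λ=0 and λ=1:
  2·[TAJ] = -2·λ,   2·[TLJ] = -2
So [TAJ]:[TLJ] = (-2·λ) / (-2). Setting this equal to 5/3:
  -2·λ = 5/3·(-2)  ⇒  λ = 5/3
Then r = λ/(1−λ) = (5/3)/(-2/3) = -5/2. Check: with r = -5/2, A = (-2/3, 0) and [TAJ]:[TLJ] = 5/3 as required.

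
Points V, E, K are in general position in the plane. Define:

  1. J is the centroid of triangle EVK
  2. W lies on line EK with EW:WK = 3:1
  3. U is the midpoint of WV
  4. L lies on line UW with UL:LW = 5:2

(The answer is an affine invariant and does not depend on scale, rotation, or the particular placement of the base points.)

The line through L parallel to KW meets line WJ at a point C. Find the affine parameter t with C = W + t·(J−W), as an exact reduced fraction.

Assign V = (0, 0), E = (1, 0), K = (0, 1) — the answer is frame-independent, so this choice is without loss of generality.
1. J is the centroid of triangle EVK ⇒ J = (1/3, 1/3)
2. W lies on line EK with EW:WK = 3:1 ⇒ W = (1/4, 3/4)
3. U is the midpoint of WV ⇒ U = (1/8, 3/8)
4. L lies on line UW with UL:LW = 5:2 ⇒ L = (3/14, 9/14)
through L parallel to KW: direction (1/4, -1/4); meets WJ at C = (2/7, 4/7)
C = W + t·(J−W) with t = 3/7

t = 3/7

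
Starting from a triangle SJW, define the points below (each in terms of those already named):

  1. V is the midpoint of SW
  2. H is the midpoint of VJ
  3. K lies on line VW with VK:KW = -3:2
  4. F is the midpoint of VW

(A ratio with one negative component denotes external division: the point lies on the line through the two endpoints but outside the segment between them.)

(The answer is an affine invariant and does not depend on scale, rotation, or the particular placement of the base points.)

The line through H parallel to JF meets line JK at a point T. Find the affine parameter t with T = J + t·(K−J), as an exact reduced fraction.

t = -1/10

Assign S = (0, 0), J = (1, 0), W = (0, 1) — the answer is frame-independent, so this choice is without loss of generality.
1. V is the midpoint of SW ⇒ V = (0, 1/2)
2. H is the midpoint of VJ ⇒ H = (1/2, 1/4)
3. K lies on line VW with VK:KW = -3:2 ⇒ K = (0, 2)
4. F is the midpoint of VW ⇒ F = (0, 3/4)
through H parallel to JF: direction (-1, 3/4); meets JK at T = (11/10, -1/5)
T = J + t·(K−J) with t = -1/10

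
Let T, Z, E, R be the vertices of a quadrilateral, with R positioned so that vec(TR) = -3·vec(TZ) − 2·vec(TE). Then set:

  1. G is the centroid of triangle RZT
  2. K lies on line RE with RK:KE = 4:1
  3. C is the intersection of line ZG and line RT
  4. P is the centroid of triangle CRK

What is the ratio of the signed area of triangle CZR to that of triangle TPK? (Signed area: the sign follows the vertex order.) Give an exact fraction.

[CZR]:[TPK] = 5/6

Assign T = (0, 0), Z = (1, 0), E = (0, 1), R = (-3, -2) — the answer is frame-independent, so this choice is without loss of generality.
1. G is the centroid of triangle RZT ⇒ G = (-2/3, -2/3)
2. K lies on line RE with RK:KE = 4:1 ⇒ K = (-3/5, 2/5)
3. C is the intersection of line ZG and line RT ⇒ C = (-3/2, -1)
4. P is the centroid of triangle CRK ⇒ P = (-17/10, -13/15)
2·[CZR] = -1, 2·[TPK] = -6/5
[CZR]:[TPK] = -1:-6/5 = 5/6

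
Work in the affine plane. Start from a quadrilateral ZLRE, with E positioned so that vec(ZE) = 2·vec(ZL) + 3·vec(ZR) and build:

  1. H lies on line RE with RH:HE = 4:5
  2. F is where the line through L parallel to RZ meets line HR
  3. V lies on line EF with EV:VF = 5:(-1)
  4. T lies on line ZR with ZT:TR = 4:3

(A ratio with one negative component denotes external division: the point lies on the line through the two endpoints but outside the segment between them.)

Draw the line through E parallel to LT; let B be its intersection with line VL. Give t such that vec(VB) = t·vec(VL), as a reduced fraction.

t = -11/9

Work in coordinates with Z = (0, 0), L = (1, 0), R = (0, 1), E = (2, 3).
1. H lies on line RE with RH:HE = 4:5 ⇒ H = (8/9, 17/9)
2. F is where the line through L parallel to RZ meets line HR ⇒ F = (1, 2)
3. V lies on line EF with EV:VF = 5:(-1) ⇒ V = (3/4, 7/4)
4. T lies on line ZR with ZT:TR = 4:3 ⇒ T = (0, 4/7)
through E parallel to LT: direction (-1, 4/7); meets VL at B = (4/9, 35/9)
B = V + t·(L−V) with t = -11/9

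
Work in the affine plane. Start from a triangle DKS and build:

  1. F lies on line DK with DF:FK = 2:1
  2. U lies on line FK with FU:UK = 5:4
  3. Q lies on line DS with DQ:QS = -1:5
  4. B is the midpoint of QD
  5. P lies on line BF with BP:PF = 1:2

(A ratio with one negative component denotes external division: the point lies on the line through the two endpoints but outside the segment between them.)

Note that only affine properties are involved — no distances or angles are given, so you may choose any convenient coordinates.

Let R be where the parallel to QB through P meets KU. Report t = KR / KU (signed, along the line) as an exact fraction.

t = 21/4

Choose coordinates D = (0, 0), K = (1, 0), S = (0, 1).
1. F lies on line DK with DF:FK = 2:1 ⇒ F = (2/3, 0)
2. U lies on line FK with FU:UK = 5:4 ⇒ U = (23/27, 0)
3. Q lies on line DS with DQ:QS = -1:5 ⇒ Q = (0, -1/4)
4. B is the midpoint of QD ⇒ B = (0, -1/8)
5. P lies on line BF with BP:PF = 1:2 ⇒ P = (2/9, -1/12)
through P parallel to QB: direction (0, 1/8); meets KU at R = (2/9, 0)
R = K + t·(U−K) with t = 21/4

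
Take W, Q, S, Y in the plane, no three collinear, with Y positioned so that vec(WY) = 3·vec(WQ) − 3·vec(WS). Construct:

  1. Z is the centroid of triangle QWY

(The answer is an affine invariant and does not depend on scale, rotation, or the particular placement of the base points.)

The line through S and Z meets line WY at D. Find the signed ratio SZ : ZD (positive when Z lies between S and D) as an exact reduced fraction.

SZ:ZD = 2

Work in coordinates with W = (0, 0), Q = (1, 0), S = (0, 1), Y = (3, -3).
1. Z is the centroid of triangle QWY ⇒ Z = (4/3, -1)
line SZ meets WY at D = (2, -2)
Z = S + t·(D−S) with t = 2/3, so SZ:ZD = 2/3:1/3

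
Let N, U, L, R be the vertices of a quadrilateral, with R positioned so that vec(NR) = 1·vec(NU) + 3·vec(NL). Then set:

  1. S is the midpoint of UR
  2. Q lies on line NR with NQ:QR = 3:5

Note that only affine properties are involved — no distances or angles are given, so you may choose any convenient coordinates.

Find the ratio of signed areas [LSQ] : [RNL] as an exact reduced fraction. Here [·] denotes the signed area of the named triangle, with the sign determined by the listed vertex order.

Choose coordinates N = (0, 0), U = (1, 0), L = (0, 1), R = (1, 3).
1. S is the midpoint of UR ⇒ S = (1, 3/2)
2. Q lies on line NR with NQ:QR = 3:5 ⇒ Q = (3/8, 9/8)
2·[LSQ] = -1/16, 2·[RNL] = -1
[LSQ]:[RNL] = -1/16:-1 = 1/16

[LSQ]:[RNL] = 1/16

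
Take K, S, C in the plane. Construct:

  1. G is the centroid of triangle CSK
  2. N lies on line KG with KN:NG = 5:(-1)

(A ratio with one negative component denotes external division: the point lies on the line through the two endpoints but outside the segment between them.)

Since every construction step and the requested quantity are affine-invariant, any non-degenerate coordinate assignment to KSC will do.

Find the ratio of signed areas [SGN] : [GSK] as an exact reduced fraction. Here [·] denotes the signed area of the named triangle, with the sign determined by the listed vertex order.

[SGN]:[GSK] = 1/4

Choose coordinates K = (0, 0), S = (1, 0), C = (0, 1).
1. G is the centroid of triangle CSK ⇒ G = (1/3, 1/3)
2. N lies on line KG with KN:NG = 5:(-1) ⇒ N = (5/12, 5/12)
2·[SGN] = -1/12, 2·[GSK] = -1/3
[SGN]:[GSK] = -1/12:-1/3 = 1/4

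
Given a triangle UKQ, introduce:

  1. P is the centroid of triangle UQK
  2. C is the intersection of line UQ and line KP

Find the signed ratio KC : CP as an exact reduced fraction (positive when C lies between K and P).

KC:CP = -3

Work in coordinates with U = (0, 0), K = (1, 0), Q = (0, 1).
1. P is the centroid of triangle UQK ⇒ P = (1/3, 1/3)
2. C is the intersection of line UQ and line KP ⇒ C = (0, 1/2)
C = K + t·(P−K) with t = 3/2, so KC:CP = t:(1−t) = 3/2:-1/2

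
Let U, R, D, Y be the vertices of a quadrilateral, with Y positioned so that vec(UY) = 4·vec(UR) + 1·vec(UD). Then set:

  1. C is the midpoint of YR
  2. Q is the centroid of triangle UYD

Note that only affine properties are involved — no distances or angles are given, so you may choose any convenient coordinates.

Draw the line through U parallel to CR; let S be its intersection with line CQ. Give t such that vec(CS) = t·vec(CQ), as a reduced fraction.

t = 3/5

Choose coordinates U = (0, 0), R = (1, 0), D = (0, 1), Y = (4, 1).
1. C is the midpoint of YR ⇒ C = (5/2, 1/2)
2. Q is the centroid of triangle UYD ⇒ Q = (4/3, 2/3)
through U parallel to CR: direction (-3/2, -1/2); meets CQ at S = (9/5, 3/5)
S = C + t·(Q−C) with t = 3/5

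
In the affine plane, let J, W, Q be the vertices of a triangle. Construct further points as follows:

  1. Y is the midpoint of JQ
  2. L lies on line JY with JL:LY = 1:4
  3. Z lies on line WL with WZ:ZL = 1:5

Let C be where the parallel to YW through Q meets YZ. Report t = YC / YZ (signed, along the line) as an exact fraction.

t = -15/2

Set J = (0, 0), W = (1, 0), Q = (0, 1); any affine frame gives the same invariant.
1. Y is the midpoint of JQ ⇒ Y = (0, 1/2)
2. L lies on line JY with JL:LY = 1:4 ⇒ L = (0, 1/10)
3. Z lies on line WL with WZ:ZL = 1:5 ⇒ Z = (5/6, 1/60)
through Q parallel to YW: direction (1, -1/2); meets YZ at C = (-25/4, 33/8)
C = Y + t·(Z−Y) with t = -15/2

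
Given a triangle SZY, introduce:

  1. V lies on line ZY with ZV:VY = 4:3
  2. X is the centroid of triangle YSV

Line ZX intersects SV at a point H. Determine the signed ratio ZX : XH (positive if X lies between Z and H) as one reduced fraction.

ZX:XH = -5

Assign S = (0, 0), Z = (1, 0), Y = (0, 1) — the answer is frame-independent, so this choice is without loss of generality.
1. V lies on line ZY with ZV:VY = 4:3 ⇒ V = (3/7, 4/7)
2. X is the centroid of triangle YSV ⇒ X = (1/7, 11/21)
line ZX meets SV at H = (11/35, 44/105)
X = Z + t·(H−Z) with t = 5/4, so ZX:XH = 5/4:-1/4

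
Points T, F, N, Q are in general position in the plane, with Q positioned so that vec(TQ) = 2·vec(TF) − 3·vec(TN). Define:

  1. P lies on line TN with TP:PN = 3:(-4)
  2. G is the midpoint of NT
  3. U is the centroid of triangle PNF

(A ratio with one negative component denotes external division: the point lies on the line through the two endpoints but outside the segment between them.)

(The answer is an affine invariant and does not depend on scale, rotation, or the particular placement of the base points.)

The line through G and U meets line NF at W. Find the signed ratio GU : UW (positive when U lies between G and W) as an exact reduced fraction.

Choose coordinates T = (0, 0), F = (1, 0), N = (0, 1), Q = (2, -3).
1. P lies on line TN with TP:PN = 3:(-4) ⇒ P = (0, -3)
2. G is the midpoint of NT ⇒ G = (0, 1/2)
3. U is the centroid of triangle PNF ⇒ U = (1/3, -2/3)
line GU meets NF at W = (-1/5, 6/5)
U = G + t·(W−G) with t = -5/3, so GU:UW = -5/3:8/3

GU:UW = -5/8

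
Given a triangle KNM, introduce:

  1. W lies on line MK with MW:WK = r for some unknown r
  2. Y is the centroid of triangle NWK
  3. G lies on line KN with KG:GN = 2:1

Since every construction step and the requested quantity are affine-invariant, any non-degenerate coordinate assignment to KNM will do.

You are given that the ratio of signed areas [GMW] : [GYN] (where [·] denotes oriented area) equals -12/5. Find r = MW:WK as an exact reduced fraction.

r = 2/5

Work in coordinates with K = (0, 0), N = (1, 0), M = (0, 1).
1. With MW:WK = r, write λ = r/(r+1) so W = M + λ·(K−M); W is affine-linear in λ
2. Y is the centroid of triangle NWK ⇒ Y is an affine combination of earlier points and hence also affine-linear in λ
3. G lies on line KN with KG:GN = 2:1 ⇒ G = (2/3, 0)
Every point depending on W is an affine combination of W and λ-independent points, so each such coordinate is linear in λ; the λ² term in each signed area is a multiple of (K−M)×(K−M) = 0, so 2·[GMW] and 2·[GYN] are each linear in λ. Evaluating at λ=0 and λ=1:
  2·[GMW] = 2/3·λ,   2·[GYN] = 1/9·λ − 1/9
So [GMW]:[GYN] = (2/3·λ) / (1/9·λ − 1/9). Setting this equal to -12/5:
  2/3·λ = -12/5·(1/9·λ − 1/9)  ⇒  λ = 2/7
Then r = λ/(1−λ) = (2/7)/(5/7) = 2/5. Check: with r = 2/5, W = (0, 5/7) and [GMW]:[GYN] = -12/5 as required.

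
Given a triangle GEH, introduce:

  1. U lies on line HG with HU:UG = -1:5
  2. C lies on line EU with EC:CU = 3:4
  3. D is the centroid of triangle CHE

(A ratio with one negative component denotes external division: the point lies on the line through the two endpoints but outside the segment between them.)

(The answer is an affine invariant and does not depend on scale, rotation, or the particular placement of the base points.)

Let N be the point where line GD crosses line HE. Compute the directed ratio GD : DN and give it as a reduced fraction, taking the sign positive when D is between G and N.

Assign G = (0, 0), E = (1, 0), H = (0, 1) — the answer is frame-independent, so this choice is without loss of generality.
1. U lies on line HG with HU:UG = -1:5 ⇒ U = (0, 5/4)
2. C lies on line EU with EC:CU = 3:4 ⇒ C = (4/7, 15/28)
3. D is the centroid of triangle CHE ⇒ D = (11/21, 43/84)
line GD meets HE at N = (44/87, 43/87)
D = G + t·(N−G) with t = 29/28, so GD:DN = 29/28:-1/28

GD:DN = -29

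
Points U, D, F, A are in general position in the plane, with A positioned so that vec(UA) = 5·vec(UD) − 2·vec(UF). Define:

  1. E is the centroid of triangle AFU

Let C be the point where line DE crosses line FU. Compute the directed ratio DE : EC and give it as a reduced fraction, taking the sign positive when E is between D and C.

DE:EC = -2/5

Assign U = (0, 0), D = (1, 0), F = (0, 1), A = (5, -2) — the answer is frame-independent, so this choice is without loss of generality.
1. E is the centroid of triangle AFU ⇒ E = (5/3, -1/3)
line DE meets FU at C = (0, 1/2)
E = D + t·(C−D) with t = -2/3, so DE:EC = -2/3:5/3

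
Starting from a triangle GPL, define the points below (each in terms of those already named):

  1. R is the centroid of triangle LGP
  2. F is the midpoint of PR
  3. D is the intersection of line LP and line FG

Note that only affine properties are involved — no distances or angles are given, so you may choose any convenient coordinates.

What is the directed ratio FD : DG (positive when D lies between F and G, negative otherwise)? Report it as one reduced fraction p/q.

Choose coordinates G = (0, 0), P = (1, 0), L = (0, 1).
1. R is the centroid of triangle LGP ⇒ R = (1/3, 1/3)
2. F is the midpoint of PR ⇒ F = (2/3, 1/6)
3. D is the intersection of line LP and line FG ⇒ D = (4/5, 1/5)
D = F + t·(G−F) with t = -1/5, so FD:DG = t:(1−t) = -1/5:6/5

FD:DG = -1/6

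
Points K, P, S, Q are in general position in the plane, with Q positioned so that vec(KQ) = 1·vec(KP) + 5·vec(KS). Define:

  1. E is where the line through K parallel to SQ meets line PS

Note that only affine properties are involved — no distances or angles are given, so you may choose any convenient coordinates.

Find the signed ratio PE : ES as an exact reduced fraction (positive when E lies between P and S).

PE:ES = 4

Assign K = (0, 0), P = (1, 0), S = (0, 1), Q = (1, 5) — the answer is frame-independent, so this choice is without loss of generality.
1. E is where the line through K parallel to SQ meets line PS ⇒ E = (1/5, 4/5)
E = P + t·(S−P) with t = 4/5, so PE:ES = t:(1−t) = 4/5:1/5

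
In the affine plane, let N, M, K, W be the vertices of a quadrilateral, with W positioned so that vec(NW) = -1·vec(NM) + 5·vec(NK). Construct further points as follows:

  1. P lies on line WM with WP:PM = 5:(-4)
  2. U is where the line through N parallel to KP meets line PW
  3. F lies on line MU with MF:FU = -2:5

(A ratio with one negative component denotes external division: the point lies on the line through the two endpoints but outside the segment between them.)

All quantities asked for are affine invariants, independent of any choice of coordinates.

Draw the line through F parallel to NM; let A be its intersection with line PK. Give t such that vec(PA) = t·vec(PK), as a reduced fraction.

t = 130/63

Assign N = (0, 0), M = (1, 0), K = (0, 1), W = (-1, 5) — the answer is frame-independent, so this choice is without loss of generality.
1. P lies on line WM with WP:PM = 5:(-4) ⇒ P = (9, -20)
2. U is where the line through N parallel to KP meets line PW ⇒ U = (15, -35)
3. F lies on line MU with MF:FU = -2:5 ⇒ F = (-25/3, 70/3)
through F parallel to NM: direction (1, 0); meets PK at A = (-67/7, 70/3)
A = P + t·(K−P) with t = 130/63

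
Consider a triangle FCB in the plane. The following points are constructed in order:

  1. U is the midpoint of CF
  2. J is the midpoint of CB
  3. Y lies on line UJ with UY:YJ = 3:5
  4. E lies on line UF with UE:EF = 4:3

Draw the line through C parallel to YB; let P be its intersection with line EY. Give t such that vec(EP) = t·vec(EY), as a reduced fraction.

Assign F = (0, 0), C = (1, 0), B = (0, 1) — the answer is frame-independent, so this choice is without loss of generality.
1. U is the midpoint of CF ⇒ U = (1/2, 0)
2. J is the midpoint of CB ⇒ J = (1/2, 1/2)
3. Y lies on line UJ with UY:YJ = 3:5 ⇒ Y = (1/2, 3/16)
4. E lies on line UF with UE:EF = 4:3 ⇒ E = (3/14, 0)
through C parallel to YB: direction (-1/2, 13/16); meets EY at P = (113/146, 429/1168)
P = E + t·(Y−E) with t = 143/73

t = 143/73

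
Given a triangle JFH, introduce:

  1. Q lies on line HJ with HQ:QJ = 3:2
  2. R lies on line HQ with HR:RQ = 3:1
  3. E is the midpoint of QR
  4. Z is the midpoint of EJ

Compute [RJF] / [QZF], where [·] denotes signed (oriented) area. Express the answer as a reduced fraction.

Choose coordinates J = (0, 0), F = (1, 0), H = (0, 1).
1. Q lies on line HJ with HQ:QJ = 3:2 ⇒ Q = (0, 2/5)
2. R lies on line HQ with HR:RQ = 3:1 ⇒ R = (0, 11/20)
3. E is the midpoint of QR ⇒ E = (0, 19/40)
4. Z is the midpoint of EJ ⇒ Z = (0, 19/80)
2·[RJF] = 11/20, 2·[QZF] = 13/80
[RJF]:[QZF] = 11/20:13/80 = 44/13

[RJF]:[QZF] = 44/13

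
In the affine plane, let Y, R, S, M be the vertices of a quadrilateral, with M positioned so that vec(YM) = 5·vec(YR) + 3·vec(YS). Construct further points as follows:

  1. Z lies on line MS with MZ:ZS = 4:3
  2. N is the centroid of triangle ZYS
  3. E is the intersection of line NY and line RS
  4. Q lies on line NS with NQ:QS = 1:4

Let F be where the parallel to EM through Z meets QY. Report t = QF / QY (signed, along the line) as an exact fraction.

Work in coordinates with Y = (0, 0), R = (1, 0), S = (0, 1), M = (5, 3).
1. Z lies on line MS with MZ:ZS = 4:3 ⇒ Z = (15/7, 13/7)
2. N is the centroid of triangle ZYS ⇒ N = (5/7, 20/21)
3. E is the intersection of line NY and line RS ⇒ E = (3/7, 4/7)
4. Q lies on line NS with NQ:QS = 1:4 ⇒ Q = (4/7, 101/105)
through Z parallel to EM: direction (32/7, 17/7); meets QY at F = (345/553, 2323/2212)
F = Q + t·(Y−Q) with t = -29/316

t = -29/316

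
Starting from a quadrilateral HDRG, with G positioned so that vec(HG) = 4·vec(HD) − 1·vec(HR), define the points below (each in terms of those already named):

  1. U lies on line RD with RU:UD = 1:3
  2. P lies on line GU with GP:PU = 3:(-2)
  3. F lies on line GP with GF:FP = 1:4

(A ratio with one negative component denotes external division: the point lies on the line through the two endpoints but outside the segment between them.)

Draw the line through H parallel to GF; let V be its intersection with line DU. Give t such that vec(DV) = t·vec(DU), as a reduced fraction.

t = -7/6

Set H = (0, 0), D = (1, 0), R = (0, 1), G = (4, -1); any affine frame gives the same invariant.
1. U lies on line RD with RU:UD = 1:3 ⇒ U = (1/4, 3/4)
2. P lies on line GU with GP:PU = 3:(-2) ⇒ P = (-29/4, 17/4)
3. F lies on line GP with GF:FP = 1:4 ⇒ F = (7/4, 1/20)
through H parallel to GF: direction (-9/4, 21/20); meets DU at V = (15/8, -7/8)
V = D + t·(U−D) with t = -7/6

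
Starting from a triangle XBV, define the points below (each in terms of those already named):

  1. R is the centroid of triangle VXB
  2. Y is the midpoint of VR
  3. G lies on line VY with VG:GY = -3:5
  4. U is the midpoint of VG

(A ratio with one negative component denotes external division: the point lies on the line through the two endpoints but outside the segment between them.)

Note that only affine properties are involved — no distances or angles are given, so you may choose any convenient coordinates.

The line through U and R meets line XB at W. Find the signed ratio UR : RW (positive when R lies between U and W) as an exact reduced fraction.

Set X = (0, 0), B = (1, 0), V = (0, 1); any affine frame gives the same invariant.
1. R is the centroid of triangle VXB ⇒ R = (1/3, 1/3)
2. Y is the midpoint of VR ⇒ Y = (1/6, 2/3)
3. G lies on line VY with VG:GY = -3:5 ⇒ G = (-1/4, 3/2)
4. U is the midpoint of VG ⇒ U = (-1/8, 5/4)
line UR meets XB at W = (1/2, 0)
R = U + t·(W−U) with t = 11/15, so UR:RW = 11/15:4/15

UR:RW = 11/4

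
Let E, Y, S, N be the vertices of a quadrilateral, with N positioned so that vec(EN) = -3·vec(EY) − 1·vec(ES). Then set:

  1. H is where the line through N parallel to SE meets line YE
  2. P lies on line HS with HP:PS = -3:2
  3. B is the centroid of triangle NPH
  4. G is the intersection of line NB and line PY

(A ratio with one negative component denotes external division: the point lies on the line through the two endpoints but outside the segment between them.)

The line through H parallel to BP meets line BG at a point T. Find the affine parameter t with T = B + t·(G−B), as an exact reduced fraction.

t = 2/19

Choose coordinates E = (0, 0), Y = (1, 0), S = (0, 1), N = (-3, -1).
1. H is where the line through N parallel to SE meets line YE ⇒ H = (-3, 0)
2. P lies on line HS with HP:PS = -3:2 ⇒ P = (6, 3)
3. B is the centroid of triangle NPH ⇒ B = (0, 2/3)
4. G is the intersection of line NB and line PY ⇒ G = (57/2, 33/2)
through H parallel to BP: direction (6, 7/3); meets BG at T = (3, 7/3)
T = B + t·(G−B) with t = 2/19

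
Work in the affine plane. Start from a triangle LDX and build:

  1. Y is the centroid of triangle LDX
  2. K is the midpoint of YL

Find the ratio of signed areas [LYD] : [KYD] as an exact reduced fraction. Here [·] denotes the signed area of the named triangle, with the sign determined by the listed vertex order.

Set L = (0, 0), D = (1, 0), X = (0, 1); any affine frame gives the same invariant.
1. Y is the centroid of triangle LDX ⇒ Y = (1/3, 1/3)
2. K is the midpoint of YL ⇒ K = (1/6, 1/6)
2·[LYD] = -1/3, 2·[KYD] = -1/6
[LYD]:[KYD] = -1/3:-1/6 = 2

[LYD]:[KYD] = 2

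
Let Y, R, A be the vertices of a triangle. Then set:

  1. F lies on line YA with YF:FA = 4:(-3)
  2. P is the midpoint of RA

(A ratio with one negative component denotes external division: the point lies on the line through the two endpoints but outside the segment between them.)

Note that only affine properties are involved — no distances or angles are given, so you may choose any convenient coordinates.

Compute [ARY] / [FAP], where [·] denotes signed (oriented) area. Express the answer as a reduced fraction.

Set Y = (0, 0), R = (1, 0), A = (0, 1); any affine frame gives the same invariant.
1. F lies on line YA with YF:FA = 4:(-3) ⇒ F = (0, 4)
2. P is the midpoint of RA ⇒ P = (1/2, 1/2)
2·[ARY] = -1, 2·[FAP] = 3/2
[ARY]:[FAP] = -1:3/2 = -2/3

[ARY]:[FAP] = -2/3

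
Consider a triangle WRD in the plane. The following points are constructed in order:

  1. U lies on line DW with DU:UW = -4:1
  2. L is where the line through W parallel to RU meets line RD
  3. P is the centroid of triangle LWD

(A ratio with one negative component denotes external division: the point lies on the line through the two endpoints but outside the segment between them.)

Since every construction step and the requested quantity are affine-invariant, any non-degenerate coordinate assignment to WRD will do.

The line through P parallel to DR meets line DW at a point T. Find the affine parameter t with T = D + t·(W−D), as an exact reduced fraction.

Assign W = (0, 0), R = (1, 0), D = (0, 1) — the answer is frame-independent, so this choice is without loss of generality.
1. U lies on line DW with DU:UW = -4:1 ⇒ U = (0, -1/3)
2. L is where the line through W parallel to RU meets line RD ⇒ L = (3/4, 1/4)
3. P is the centroid of triangle LWD ⇒ P = (1/4, 5/12)
through P parallel to DR: direction (1, -1); meets DW at T = (0, 2/3)
T = D + t·(W−D) with t = 1/3

t = 1/3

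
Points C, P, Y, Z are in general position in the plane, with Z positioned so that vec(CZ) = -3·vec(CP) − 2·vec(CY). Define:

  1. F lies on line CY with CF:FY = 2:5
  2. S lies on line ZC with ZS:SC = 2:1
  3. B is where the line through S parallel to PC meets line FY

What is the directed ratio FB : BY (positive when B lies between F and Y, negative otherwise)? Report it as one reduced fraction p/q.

Work in coordinates with C = (0, 0), P = (1, 0), Y = (0, 1), Z = (-3, -2).
1. F lies on line CY with CF:FY = 2:5 ⇒ F = (0, 2/7)
2. S lies on line ZC with ZS:SC = 2:1 ⇒ S = (-1, -2/3)
3. B is where the line through S parallel to PC meets line FY ⇒ B = (0, -2/3)
B = F + t·(Y−F) with t = -4/3, so FB:BY = t:(1−t) = -4/3:7/3

FB:BY = -4/7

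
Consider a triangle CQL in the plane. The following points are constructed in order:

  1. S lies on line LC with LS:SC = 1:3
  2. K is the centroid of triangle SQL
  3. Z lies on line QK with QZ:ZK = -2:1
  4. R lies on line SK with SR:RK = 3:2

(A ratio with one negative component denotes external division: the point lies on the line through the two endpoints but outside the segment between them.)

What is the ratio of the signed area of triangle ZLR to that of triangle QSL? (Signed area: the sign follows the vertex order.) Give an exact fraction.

[ZLR]:[QSL] = 1/3

Work in coordinates with C = (0, 0), Q = (1, 0), L = (0, 1).
1. S lies on line LC with LS:SC = 1:3 ⇒ S = (0, 3/4)
2. K is the centroid of triangle SQL ⇒ K = (1/3, 7/12)
3. Z lies on line QK with QZ:ZK = -2:1 ⇒ Z = (-1/3, 7/6)
4. R lies on line SK with SR:RK = 3:2 ⇒ R = (1/5, 13/20)
2·[ZLR] = -1/12, 2·[QSL] = -1/4
[ZLR]:[QSL] = -1/12:-1/4 = 1/3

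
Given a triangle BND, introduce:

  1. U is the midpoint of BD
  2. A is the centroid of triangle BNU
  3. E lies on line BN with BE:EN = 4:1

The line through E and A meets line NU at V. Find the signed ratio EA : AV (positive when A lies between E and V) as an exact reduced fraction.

EA:AV = -2/5

Assign B = (0, 0), N = (1, 0), D = (0, 1) — the answer is frame-independent, so this choice is without loss of generality.
1. U is the midpoint of BD ⇒ U = (0, 1/2)
2. A is the centroid of triangle BNU ⇒ A = (1/3, 1/6)
3. E lies on line BN with BE:EN = 4:1 ⇒ E = (4/5, 0)
line EA meets NU at V = (3/2, -1/4)
A = E + t·(V−E) with t = -2/3, so EA:AV = -2/3:5/3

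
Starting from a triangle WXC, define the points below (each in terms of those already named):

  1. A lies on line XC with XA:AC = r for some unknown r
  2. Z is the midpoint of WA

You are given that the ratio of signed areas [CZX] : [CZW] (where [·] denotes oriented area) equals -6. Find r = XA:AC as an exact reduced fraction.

Assign W = (0, 0), X = (1, 0), C = (0, 1) — the answer is frame-independent, so this choice is without loss of generality.
1. With XA:AC = r, write λ = r/(r+1) so A = X + λ·(C−X); A is affine-linear in λ
2. Z is the midpoint of WA ⇒ Z is an affine combination of earlier points and hence also affine-linear in λ
Every point depending on A is an affine combination of A and λ-independent points, so each such coordinate is linear in λ; the λ² term in each signed area is a multiple of (C−X)×(C−X) = 0, so 2·[CZX] and 2·[CZW] are each linear in λ. Evaluating at λ=0 and λ=1:
  2·[CZX] = 1/2,   2·[CZW] = 1/2·λ − 1/2
So [CZX]:[CZW] = (1/2) / (1/2·λ − 1/2). Setting this equal to -6:
  1/2 = -6·(1/2·λ − 1/2)  ⇒  λ = 5/6
Then r = λ/(1−λ) = (5/6)/(1/6) = 5. Check: with r = 5, A = (1/6, 5/6) and [CZX]:[CZW] = -6 as required.

r = 5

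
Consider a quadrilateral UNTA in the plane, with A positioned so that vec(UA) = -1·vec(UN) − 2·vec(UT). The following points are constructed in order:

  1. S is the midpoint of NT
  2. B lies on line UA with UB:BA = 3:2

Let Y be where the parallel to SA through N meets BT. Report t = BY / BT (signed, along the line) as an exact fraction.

t = -11/9

Work in coordinates with U = (0, 0), N = (1, 0), T = (0, 1), A = (-1, -2).
1. S is the midpoint of NT ⇒ S = (1/2, 1/2)
2. B lies on line UA with UB:BA = 3:2 ⇒ B = (-3/5, -6/5)
through N parallel to SA: direction (-3/2, -5/2); meets BT at Y = (-4/3, -35/9)
Y = B + t·(T−B) with t = -11/9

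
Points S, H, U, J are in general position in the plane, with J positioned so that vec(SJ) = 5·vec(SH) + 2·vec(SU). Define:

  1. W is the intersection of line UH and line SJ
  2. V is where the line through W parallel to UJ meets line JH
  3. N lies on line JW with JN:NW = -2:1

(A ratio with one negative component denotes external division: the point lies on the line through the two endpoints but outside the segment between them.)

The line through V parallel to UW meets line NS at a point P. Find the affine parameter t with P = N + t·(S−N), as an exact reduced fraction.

t = 54/35

Work in coordinates with S = (0, 0), H = (1, 0), U = (0, 1), J = (5, 2).
1. W is the intersection of line UH and line SJ ⇒ W = (5/7, 2/7)
2. V is where the line through W parallel to UJ meets line JH ⇒ V = (15/7, 4/7)
3. N lies on line JW with JN:NW = -2:1 ⇒ N = (-25/7, -10/7)
through V parallel to UW: direction (5/7, -5/7); meets NS at P = (95/49, 38/49)
P = N + t·(S−N) with t = 54/35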